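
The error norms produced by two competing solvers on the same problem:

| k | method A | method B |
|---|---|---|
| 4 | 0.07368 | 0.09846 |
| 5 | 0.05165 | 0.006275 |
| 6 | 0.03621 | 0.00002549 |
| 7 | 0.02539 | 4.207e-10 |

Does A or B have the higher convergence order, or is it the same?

Method A: p ≈ ln(0.02539/0.03621)/ln(0.03621/0.05165) ≈ 1.00.
Method B: p ≈ ln(4.207e-10/0.00002549)/ln(0.00002549/0.006275) ≈ 2.00.
Method B has the higher order (≈2.0 vs ≈1.0).

B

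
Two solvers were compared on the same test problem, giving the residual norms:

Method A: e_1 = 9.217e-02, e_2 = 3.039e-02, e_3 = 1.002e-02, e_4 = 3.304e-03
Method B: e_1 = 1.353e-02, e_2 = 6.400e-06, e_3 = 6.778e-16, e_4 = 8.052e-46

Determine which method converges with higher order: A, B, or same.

Method A: p ≈ ln(3.304e-03/1.002e-02)/ln(1.002e-02/3.039e-02) ≈ 1.00.
Method B: p ≈ ln(8.052e-46/6.778e-16)/ln(6.778e-16/6.400e-06) ≈ 3.00.
Method B has the higher order (≈3.0 vs ≈1.0).

B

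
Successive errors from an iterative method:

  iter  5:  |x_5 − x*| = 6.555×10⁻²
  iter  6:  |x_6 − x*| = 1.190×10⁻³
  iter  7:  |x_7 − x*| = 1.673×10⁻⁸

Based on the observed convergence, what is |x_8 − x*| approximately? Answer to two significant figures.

First estimate the order: p ≈ ln(|x_7 − x*|/|x_6 − x*|) / ln(|x_6 − x*|/|x_5 − x*|) = ln(1.673×10⁻⁸/1.190×10⁻³)/ln(1.190×10⁻³/6.555×10⁻²) = ln(1.40588e-05)/ln(0.0181541) ≈ 2.7869.
Then |x_8 − x*| ≈ |x_7 − x*|·(|x_7 − x*|/|x_6 − x*|)^p = 1.673×10⁻⁸·(1.40588e-05)^2.7869 = 1.673×10⁻⁸·3.00481e-14 ≈ 5.027e-22.

5.0e-22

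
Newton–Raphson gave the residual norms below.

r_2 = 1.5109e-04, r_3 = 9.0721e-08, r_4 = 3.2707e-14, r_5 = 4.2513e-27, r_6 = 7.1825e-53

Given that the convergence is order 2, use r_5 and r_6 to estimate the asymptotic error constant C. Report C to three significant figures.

3.97

C ≈ r_6 / r_5^2
  = 7.1825e-53 / (4.2513e-27)^2
  = 7.1825e-53 / 1.80736e-53 ≈ 3.974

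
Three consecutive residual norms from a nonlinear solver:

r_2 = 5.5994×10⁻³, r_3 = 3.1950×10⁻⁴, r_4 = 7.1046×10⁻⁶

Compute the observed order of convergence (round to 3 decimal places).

1.329

p ≈ ln(r_4/r_3) / ln(r_3/r_2)
  = ln(7.1046×10⁻⁶/3.1950×10⁻⁴) / ln(3.1950×10⁻⁴/5.5994×10⁻³)
  = ln(0.0222366) / ln(0.0570597)
  = -3.806016 / -2.863657 ≈ 1.329075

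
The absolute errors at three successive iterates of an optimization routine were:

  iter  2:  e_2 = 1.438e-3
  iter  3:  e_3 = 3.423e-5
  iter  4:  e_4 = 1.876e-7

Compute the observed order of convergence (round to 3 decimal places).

1.393

p ≈ ln(e_4/e_3) / ln(e_3/e_2)
  = ln(1.876e-7/3.423e-5) / ln(3.423e-5/1.438e-3)
  = ln(0.00548057) / ln(0.0238039)
  = -5.206546 / -3.737906 ≈ 1.392904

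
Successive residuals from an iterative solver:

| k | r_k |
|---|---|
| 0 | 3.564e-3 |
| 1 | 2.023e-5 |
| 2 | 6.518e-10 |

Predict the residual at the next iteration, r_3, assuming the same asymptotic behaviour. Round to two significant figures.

6.8e-19

First estimate the order: p ≈ ln(r_2/r_1) / ln(r_1/r_0) = ln(6.518e-10/2.023e-5)/ln(2.023e-5/3.564e-3) = ln(3.22195e-05)/ln(0.00567621) ≈ 2.0000.
Then r_3 ≈ r_2·(r_2/r_1)^p = 6.518e-10·(3.22195e-05)^2.0000 = 6.518e-10·1.0381e-09 ≈ 6.766e-19.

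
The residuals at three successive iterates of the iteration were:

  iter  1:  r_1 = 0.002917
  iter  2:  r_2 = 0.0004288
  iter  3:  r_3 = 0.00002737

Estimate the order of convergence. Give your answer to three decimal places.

p ≈ ln(r_3/r_2) / ln(r_2/r_1)
  = ln(0.00002737/0.0004288) / ln(0.0004288/0.002917)
  = ln(0.0638293) / ln(0.147)
  = -2.751543 / -1.917323 ≈ 1.435096

1.435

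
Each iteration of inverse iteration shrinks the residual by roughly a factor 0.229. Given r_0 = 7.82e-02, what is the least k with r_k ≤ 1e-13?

19

After k steps, r_k ≈ 7.82e-02·0.229^k.
Need 0.229^k ≤ 1e-13/7.82e-02 = 1.27877e-12.
k ≥ ln(1.27877e-12)/ln(0.229) = -27.3851/-1.47403 = 18.578.
Smallest integer k = 19.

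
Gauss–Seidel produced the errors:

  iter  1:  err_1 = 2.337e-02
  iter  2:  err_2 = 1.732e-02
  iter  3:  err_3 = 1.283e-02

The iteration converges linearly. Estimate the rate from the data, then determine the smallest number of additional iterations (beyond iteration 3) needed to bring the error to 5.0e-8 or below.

42

Rate ρ ≈ err_3/err_2 = 1.283e-02/1.732e-02 = 0.7408.
After j more steps, err_{3+j} ≈ 1.283e-02·ρ^j; need ρ^j ≤ 5.0e-8/1.283e-02 = 3.89712e-06.
j ≥ ln(3.89712e-06)/ln(0.7408) = -12.4553/-0.30002 = 41.515.
So 42 more iterations are needed.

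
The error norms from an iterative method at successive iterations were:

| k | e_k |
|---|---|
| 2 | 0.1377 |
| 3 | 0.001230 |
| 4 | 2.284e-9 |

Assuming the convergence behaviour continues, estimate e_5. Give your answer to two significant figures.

2.1e-25

First estimate the order: p ≈ ln(e_4/e_3) / ln(e_3/e_2) = ln(2.284e-9/0.001230)/ln(0.001230/0.1377) = ln(1.85691e-06)/ln(0.00893246) ≈ 2.7970.
Then e_5 ≈ e_4·(e_4/e_3)^p = 2.284e-9·(1.85691e-06)^2.7970 = 2.284e-9·9.32842e-17 ≈ 2.131e-25.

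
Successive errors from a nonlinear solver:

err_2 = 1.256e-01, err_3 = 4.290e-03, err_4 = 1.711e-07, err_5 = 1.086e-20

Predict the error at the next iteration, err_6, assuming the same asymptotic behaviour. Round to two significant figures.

2.8e-60

First estimate the order: p ≈ ln(err_5/err_4) / ln(err_4/err_3) = ln(1.086e-20/1.711e-07)/ln(1.711e-07/4.290e-03) = ln(6.34717e-14)/ln(3.98834e-05) ≈ 3.0000.
Then err_6 ≈ err_5·(err_5/err_4)^p = 1.086e-20·(6.34717e-14)^3.0000 = 1.086e-20·2.55706e-40 ≈ 2.777e-60.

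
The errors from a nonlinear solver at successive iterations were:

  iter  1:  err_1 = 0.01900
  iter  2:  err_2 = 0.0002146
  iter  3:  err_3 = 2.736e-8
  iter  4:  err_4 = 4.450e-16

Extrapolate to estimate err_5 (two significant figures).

1.2e-31

First estimate the order: p ≈ ln(err_4/err_3) / ln(err_3/err_2) = ln(4.450e-16/2.736e-8)/ln(2.736e-8/0.0002146) = ln(1.62646e-08)/ln(0.000127493) ≈ 1.9999.
Then err_5 ≈ err_4·(err_4/err_3)^p = 4.450e-16·(1.62646e-08)^1.9999 = 4.450e-16·2.65012e-16 ≈ 1.179e-31.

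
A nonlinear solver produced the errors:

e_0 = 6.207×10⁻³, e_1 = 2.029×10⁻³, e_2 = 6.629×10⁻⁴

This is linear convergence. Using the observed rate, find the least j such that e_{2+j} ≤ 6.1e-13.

Rate ρ ≈ e_2/e_1 = 6.629×10⁻⁴/2.029×10⁻³ = 0.3267.
After j more steps, e_{2+j} ≈ 6.629×10⁻⁴·ρ^j; need ρ^j ≤ 6.1e-13/6.629×10⁻⁴ = 9.20199e-10.
j ≥ ln(9.20199e-10)/ln(0.3267) = -20.8064/-1.11871 = 18.599.
So 19 more iterations are needed.

19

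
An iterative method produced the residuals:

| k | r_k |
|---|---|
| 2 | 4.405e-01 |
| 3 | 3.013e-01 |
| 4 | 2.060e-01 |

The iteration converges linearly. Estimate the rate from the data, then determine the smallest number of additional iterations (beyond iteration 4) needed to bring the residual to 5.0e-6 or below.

28

Rate ρ ≈ r_4/r_3 = 2.060e-01/3.013e-01 = 0.6837.
After j more steps, r_{4+j} ≈ 2.060e-01·ρ^j; need ρ^j ≤ 5.0e-6/2.060e-01 = 2.42718e-05.
j ≥ ln(2.42718e-05)/ln(0.6837) = -10.6262/-0.38024 = 27.946.
So 28 more iterations are needed.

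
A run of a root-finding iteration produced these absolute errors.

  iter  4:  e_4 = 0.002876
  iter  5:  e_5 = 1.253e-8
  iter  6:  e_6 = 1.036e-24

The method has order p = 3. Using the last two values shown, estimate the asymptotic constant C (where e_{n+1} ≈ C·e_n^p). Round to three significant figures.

C ≈ e_6 / e_5^3
  = 1.036e-24 / (1.253e-8)^3
  = 1.036e-24 / 1.96722e-24 ≈ 0.52663

0.527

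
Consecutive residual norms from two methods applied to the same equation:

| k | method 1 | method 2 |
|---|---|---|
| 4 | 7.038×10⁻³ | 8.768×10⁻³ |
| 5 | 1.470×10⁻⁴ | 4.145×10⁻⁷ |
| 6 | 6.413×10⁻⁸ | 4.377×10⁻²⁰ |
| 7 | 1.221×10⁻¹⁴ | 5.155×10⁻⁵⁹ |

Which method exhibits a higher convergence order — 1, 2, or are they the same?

Method 1: p ≈ ln(1.221×10⁻¹⁴/6.413×10⁻⁸)/ln(6.413×10⁻⁸/1.470×10⁻⁴) ≈ 2.00.
Method 2: p ≈ ln(5.155×10⁻⁵⁹/4.377×10⁻²⁰)/ln(4.377×10⁻²⁰/4.145×10⁻⁷) ≈ 3.00.
Method 2 has the higher order (≈3.0 vs ≈2.0).

2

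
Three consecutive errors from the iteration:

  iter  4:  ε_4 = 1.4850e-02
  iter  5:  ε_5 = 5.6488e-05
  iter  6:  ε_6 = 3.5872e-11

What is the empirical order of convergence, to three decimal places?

2.561

p ≈ ln(ε_6/ε_5) / ln(ε_5/ε_4)
  = ln(3.5872e-11/5.6488e-05) / ln(5.6488e-05/1.4850e-02)
  = ln(6.35038e-07) / ln(0.00380391)
  = -14.269581 / -5.571726 ≈ 2.561070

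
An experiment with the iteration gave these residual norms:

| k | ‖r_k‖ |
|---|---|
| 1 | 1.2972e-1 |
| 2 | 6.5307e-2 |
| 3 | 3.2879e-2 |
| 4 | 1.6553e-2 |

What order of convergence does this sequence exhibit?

1

Consecutive ratios: ‖r_4‖/‖r_3‖ = 1.6553e-2/3.2879e-2 = 0.503452, ‖r_3‖/‖r_2‖ = 3.2879e-2/6.5307e-2 = 0.503453.
p ≈ ln(0.503452)/ln(0.503453) = -0.6863/-0.6863 ≈ 1.00.
So the convergence is linear (order 1).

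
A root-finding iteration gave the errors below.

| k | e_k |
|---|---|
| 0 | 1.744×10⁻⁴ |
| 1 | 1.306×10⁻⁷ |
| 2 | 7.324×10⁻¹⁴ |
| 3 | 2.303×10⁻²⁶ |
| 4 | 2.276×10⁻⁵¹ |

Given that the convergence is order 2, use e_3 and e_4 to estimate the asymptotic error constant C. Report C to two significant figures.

C ≈ e_4 / e_3^2
  = 2.276×10⁻⁵¹ / (2.303×10⁻²⁶)^2
  = 2.276×10⁻⁵¹ / 5.30381e-52 ≈ 4.2913

4.3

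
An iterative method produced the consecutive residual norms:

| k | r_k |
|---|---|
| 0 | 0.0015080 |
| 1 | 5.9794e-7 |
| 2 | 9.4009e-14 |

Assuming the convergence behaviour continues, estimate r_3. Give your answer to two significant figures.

2.3e-27

First estimate the order: p ≈ ln(r_2/r_1) / ln(r_1/r_0) = ln(9.4009e-14/5.9794e-7)/ln(5.9794e-7/0.0015080) = ln(1.57221e-07)/ln(0.000396512) ≈ 2.0000.
Then r_3 ≈ r_2·(r_2/r_1)^p = 9.4009e-14·(1.57221e-07)^2.0000 = 9.4009e-14·2.47184e-14 ≈ 2.324e-27.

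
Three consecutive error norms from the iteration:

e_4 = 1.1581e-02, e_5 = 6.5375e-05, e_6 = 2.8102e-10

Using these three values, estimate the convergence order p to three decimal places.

p ≈ ln(e_6/e_5) / ln(e_5/e_4)
  = ln(2.8102e-10/6.5375e-05) / ln(6.5375e-05/1.1581e-02)
  = ln(4.29859e-06) / ln(0.00564502)
  = -12.357223 / -5.176982 ≈ 2.386955

2.387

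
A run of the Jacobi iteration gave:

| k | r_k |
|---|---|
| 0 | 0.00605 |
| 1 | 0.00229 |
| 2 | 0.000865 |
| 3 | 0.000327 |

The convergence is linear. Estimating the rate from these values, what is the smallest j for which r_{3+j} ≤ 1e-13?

Rate ρ ≈ r_3/r_2 = 0.000327/0.000865 = 0.3780.
After j more steps, r_{3+j} ≈ 0.000327·ρ^j; need ρ^j ≤ 1e-13/0.000327 = 3.0581e-10.
j ≥ ln(3.0581e-10)/ln(0.3780) = -21.9081/-0.97286 = 22.519.
So 23 more iterations are needed.

23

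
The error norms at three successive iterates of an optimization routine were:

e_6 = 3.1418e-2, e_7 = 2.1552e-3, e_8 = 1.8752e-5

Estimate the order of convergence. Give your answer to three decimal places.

1.771

p ≈ ln(e_8/e_7) / ln(e_7/e_6)
  = ln(1.8752e-5/2.1552e-3) / ln(2.1552e-3/3.1418e-2)
  = ln(0.00870082) / ln(0.0685976)
  = -4.744338 / -2.679498 ≈ 1.770607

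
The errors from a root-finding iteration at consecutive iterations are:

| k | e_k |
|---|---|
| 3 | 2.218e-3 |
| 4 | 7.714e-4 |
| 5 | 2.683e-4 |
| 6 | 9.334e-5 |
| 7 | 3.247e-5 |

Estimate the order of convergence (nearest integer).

Consecutive ratios: e_7/e_6 = 3.247e-5/9.334e-5 = 0.347868, e_6/e_5 = 9.334e-5/2.683e-4 = 0.347894.
p ≈ ln(0.347868)/ln(0.347894) = -1.0559/-1.0559 ≈ 1.00.
So the convergence is linear (order 1).

1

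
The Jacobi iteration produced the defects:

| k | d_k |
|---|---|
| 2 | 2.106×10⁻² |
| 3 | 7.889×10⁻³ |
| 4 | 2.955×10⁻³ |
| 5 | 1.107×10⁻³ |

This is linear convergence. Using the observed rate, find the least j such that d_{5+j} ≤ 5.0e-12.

Rate ρ ≈ d_5/d_4 = 1.107×10⁻³/2.955×10⁻³ = 0.3746.
After j more steps, d_{5+j} ≈ 1.107×10⁻³·ρ^j; need ρ^j ≤ 5.0e-12/1.107×10⁻³ = 4.51671e-09.
j ≥ ln(4.51671e-09)/ln(0.3746) = -19.2155/-0.98190 = 19.570.
So 20 more iterations are needed.

20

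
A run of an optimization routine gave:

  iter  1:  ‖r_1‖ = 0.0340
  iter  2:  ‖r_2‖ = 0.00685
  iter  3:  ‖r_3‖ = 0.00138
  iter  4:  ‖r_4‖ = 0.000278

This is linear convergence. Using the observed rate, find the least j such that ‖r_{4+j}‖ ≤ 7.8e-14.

14

Rate ρ ≈ ‖r_4‖/‖r_3‖ = 0.000278/0.00138 = 0.2014.
After j more steps, ‖r_{4+j}‖ ≈ 0.000278·ρ^j; need ρ^j ≤ 7.8e-14/0.000278 = 2.80576e-10.
j ≥ ln(2.80576e-10)/ln(0.2014) = -21.9942/-1.60246 = 13.725.
So 14 more iterations are needed.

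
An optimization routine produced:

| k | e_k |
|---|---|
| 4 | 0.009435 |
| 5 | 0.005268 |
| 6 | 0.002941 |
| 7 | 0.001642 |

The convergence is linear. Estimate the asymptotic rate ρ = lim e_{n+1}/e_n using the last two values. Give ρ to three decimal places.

ρ ≈ e_7/e_6 = 0.001642/0.002941 = 0.55831

0.558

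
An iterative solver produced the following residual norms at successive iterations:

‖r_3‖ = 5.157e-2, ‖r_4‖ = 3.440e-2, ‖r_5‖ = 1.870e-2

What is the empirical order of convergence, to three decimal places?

1.505

p ≈ ln(‖r_5‖/‖r_4‖) / ln(‖r_4‖/‖r_3‖)
  = ln(1.870e-2/3.440e-2) / ln(3.440e-2/5.157e-2)
  = ln(0.543605) / ln(0.667054)
  = -0.609532 / -0.404884 ≈ 1.505448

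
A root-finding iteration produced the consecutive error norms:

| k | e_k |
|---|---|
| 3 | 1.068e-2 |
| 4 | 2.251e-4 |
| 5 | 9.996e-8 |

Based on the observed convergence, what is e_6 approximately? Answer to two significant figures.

First estimate the order: p ≈ ln(e_5/e_4) / ln(e_4/e_3) = ln(9.996e-8/2.251e-4)/ln(2.251e-4/1.068e-2) = ln(0.000444069)/ln(0.0210768) ≈ 2.0001.
Then e_6 ≈ e_5·(e_5/e_4)^p = 9.996e-8·(0.000444069)^2.0001 = 9.996e-8·1.97045e-07 ≈ 1.97e-14.

2.0e-14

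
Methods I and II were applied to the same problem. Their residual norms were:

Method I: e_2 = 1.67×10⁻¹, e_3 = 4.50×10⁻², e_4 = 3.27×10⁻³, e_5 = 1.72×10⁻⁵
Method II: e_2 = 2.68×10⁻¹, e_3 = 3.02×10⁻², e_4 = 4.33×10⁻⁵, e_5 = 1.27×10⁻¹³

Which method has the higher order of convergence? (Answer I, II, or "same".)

II

Method I: p ≈ ln(1.72×10⁻⁵/3.27×10⁻³)/ln(3.27×10⁻³/4.50×10⁻²) ≈ 2.00.
Method II: p ≈ ln(1.27×10⁻¹³/4.33×10⁻⁵)/ln(4.33×10⁻⁵/3.02×10⁻²) ≈ 3.00.
Method II has the higher order (≈3.0 vs ≈2.0).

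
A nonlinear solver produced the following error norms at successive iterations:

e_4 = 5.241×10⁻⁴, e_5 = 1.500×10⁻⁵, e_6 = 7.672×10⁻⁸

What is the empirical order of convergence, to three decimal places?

1.485

p ≈ ln(e_6/e_5) / ln(e_5/e_4)
  = ln(7.672×10⁻⁸/1.500×10⁻⁵) / ln(1.500×10⁻⁵/5.241×10⁻⁴)
  = ln(0.00511467) / ln(0.0286205)
  = -5.275642 / -3.553632 ≈ 1.484577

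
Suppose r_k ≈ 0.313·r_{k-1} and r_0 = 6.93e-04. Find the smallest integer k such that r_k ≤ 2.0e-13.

19

After k steps, r_k ≈ 6.93e-04·0.313^k.
Need 0.313^k ≤ 2.0e-13/6.93e-04 = 2.886e-10.
k ≥ ln(2.886e-10)/ln(0.313) = -21.9660/-1.16155 = 18.911.
Smallest integer k = 19.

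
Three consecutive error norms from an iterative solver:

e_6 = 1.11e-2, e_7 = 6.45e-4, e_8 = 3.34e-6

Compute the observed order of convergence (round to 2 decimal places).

1.85

p ≈ ln(e_8/e_7) / ln(e_7/e_6)
  = ln(3.34e-6/6.45e-4) / ln(6.45e-4/1.11e-2)
  = ln(0.00517829) / ln(0.0581081)
  = -5.26328 / -2.84545 ≈ 1.84972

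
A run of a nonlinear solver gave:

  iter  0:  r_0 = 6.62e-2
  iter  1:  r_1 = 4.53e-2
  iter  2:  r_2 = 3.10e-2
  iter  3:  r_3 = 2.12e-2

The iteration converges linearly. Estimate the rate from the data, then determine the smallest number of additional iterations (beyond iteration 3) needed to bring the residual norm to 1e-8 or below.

39

Rate ρ ≈ r_3/r_2 = 2.12e-2/3.10e-2 = 0.6839.
After j more steps, r_{3+j} ≈ 2.12e-2·ρ^j; need ρ^j ≤ 1e-8/2.12e-2 = 4.71698e-07.
j ≥ ln(4.71698e-07)/ln(0.6839) = -14.5669/-0.37994 = 38.340.
So 39 more iterations are needed.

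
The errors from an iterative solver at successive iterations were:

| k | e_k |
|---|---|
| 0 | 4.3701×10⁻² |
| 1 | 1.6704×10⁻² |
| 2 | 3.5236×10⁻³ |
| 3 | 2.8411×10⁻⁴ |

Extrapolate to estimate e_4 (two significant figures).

First estimate the order: p ≈ ln(e_3/e_2) / ln(e_2/e_1) = ln(2.8411×10⁻⁴/3.5236×10⁻³)/ln(3.5236×10⁻³/1.6704×10⁻²) = ln(0.0806306)/ln(0.210943) ≈ 1.6180.
Then e_4 ≈ e_3·(e_3/e_2)^p = 2.8411×10⁻⁴·(0.0806306)^1.6180 = 2.8411×10⁻⁴·0.0170105 ≈ 4.833e-06.

4.8e-6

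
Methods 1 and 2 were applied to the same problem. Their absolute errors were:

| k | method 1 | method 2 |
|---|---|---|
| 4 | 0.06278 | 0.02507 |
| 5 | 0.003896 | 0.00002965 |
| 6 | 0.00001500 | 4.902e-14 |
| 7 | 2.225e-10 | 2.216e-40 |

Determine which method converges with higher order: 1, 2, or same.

2

Method 1: p ≈ ln(2.225e-10/0.00001500)/ln(0.00001500/0.003896) ≈ 2.00.
Method 2: p ≈ ln(2.216e-40/4.902e-14)/ln(4.902e-14/0.00002965) ≈ 3.00.
Method 2 has the higher order (≈3.0 vs ≈2.0).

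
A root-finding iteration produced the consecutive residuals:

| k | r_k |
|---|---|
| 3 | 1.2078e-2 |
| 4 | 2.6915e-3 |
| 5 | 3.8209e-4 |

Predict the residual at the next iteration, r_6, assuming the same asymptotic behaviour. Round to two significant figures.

First estimate the order: p ≈ ln(r_5/r_4) / ln(r_4/r_3) = ln(3.8209e-4/2.6915e-3)/ln(2.6915e-3/1.2078e-2) = ln(0.141962)/ln(0.222843) ≈ 1.3003.
Then r_6 ≈ r_5·(r_5/r_4)^p = 3.8209e-4·(0.141962)^1.3003 = 3.8209e-4·0.0789895 ≈ 3.018e-05.

3.0e-5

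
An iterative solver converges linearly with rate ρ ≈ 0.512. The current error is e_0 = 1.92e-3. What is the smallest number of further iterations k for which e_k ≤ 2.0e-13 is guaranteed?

After k steps, e_k ≈ 1.92e-3·0.512^k.
Need 0.512^k ≤ 2.0e-13/1.92e-3 = 1.04167e-10.
k ≥ ln(1.04167e-10)/ln(0.512) = -22.9850/-0.66943 = 34.335.
Smallest integer k = 35.

35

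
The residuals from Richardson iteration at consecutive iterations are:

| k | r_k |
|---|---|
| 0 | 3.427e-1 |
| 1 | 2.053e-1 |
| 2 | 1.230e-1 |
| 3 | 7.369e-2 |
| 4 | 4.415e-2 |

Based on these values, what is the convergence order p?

1

Consecutive ratios: r_4/r_3 = 4.415e-2/7.369e-2 = 0.599131, r_3/r_2 = 7.369e-2/1.230e-1 = 0.599106.
p ≈ ln(0.599131)/ln(0.599106) = -0.5123/-0.5123 ≈ 1.00.
So the convergence is linear (order 1).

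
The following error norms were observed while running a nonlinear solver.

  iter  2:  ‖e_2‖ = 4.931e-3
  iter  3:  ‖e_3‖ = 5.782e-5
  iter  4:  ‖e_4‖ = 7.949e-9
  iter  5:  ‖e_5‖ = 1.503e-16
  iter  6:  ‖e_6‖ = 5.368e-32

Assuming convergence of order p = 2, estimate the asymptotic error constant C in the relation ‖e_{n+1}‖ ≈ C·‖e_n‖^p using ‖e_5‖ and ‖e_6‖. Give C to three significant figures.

C ≈ ‖e_6‖ / ‖e_5‖^2
  = 5.368e-32 / (1.503e-16)^2
  = 5.368e-32 / 2.25901e-32 ≈ 2.3763

2.38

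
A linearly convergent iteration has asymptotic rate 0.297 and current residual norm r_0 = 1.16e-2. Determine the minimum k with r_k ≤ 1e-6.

After k steps, r_k ≈ 1.16e-2·0.297^k.
Need 0.297^k ≤ 1e-6/1.16e-2 = 8.62069e-05.
k ≥ ln(8.62069e-05)/ln(0.297) = -9.3588/-1.21402 = 7.709.
Smallest integer k = 8.

8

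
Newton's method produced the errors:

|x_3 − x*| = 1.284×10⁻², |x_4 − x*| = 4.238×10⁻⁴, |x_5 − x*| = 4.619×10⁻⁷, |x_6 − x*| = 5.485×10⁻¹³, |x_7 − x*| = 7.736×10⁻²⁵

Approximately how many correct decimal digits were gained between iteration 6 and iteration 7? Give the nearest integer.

12

Digits gained ≈ log₁₀(|x_6 − x*|/|x_7 − x*|) = log₁₀(5.485×10⁻¹³/7.736×10⁻²⁵) = log₁₀(7.09023e+11) ≈ 11.851.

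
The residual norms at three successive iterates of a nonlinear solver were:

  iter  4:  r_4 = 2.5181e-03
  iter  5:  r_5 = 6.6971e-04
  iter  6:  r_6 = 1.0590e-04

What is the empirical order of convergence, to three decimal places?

p ≈ ln(r_6/r_5) / ln(r_5/r_4)
  = ln(1.0590e-04/6.6971e-04) / ln(6.6971e-04/2.5181e-03)
  = ln(0.158128) / ln(0.265958)
  = -1.844350 / -1.324417 ≈ 1.392575

1.393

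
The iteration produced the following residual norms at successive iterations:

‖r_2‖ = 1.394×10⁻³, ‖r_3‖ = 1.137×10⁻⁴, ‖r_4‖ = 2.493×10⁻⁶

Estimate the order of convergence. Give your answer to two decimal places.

p ≈ ln(‖r_4‖/‖r_3‖) / ln(‖r_3‖/‖r_2‖)
  = ln(2.493×10⁻⁶/1.137×10⁻⁴) / ln(1.137×10⁻⁴/1.394×10⁻³)
  = ln(0.0219261) / ln(0.0815638)
  = -3.82008 / -2.50637 ≈ 1.52415

1.52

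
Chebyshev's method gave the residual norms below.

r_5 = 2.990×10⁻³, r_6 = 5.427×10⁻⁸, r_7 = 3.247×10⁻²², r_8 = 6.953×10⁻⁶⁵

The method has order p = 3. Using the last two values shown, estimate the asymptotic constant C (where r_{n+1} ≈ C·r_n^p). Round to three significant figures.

C ≈ r_8 / r_7^3
  = 6.953×10⁻⁶⁵ / (3.247×10⁻²²)^3
  = 6.953×10⁻⁶⁵ / 3.42332e-65 ≈ 2.0311

2.03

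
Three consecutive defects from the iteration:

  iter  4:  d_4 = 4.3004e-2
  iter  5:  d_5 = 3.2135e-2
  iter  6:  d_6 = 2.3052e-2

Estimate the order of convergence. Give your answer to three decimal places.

1.140

p ≈ ln(d_6/d_5) / ln(d_5/d_4)
  = ln(2.3052e-2/3.2135e-2) / ln(3.2135e-2/4.3004e-2)
  = ln(0.717349) / ln(0.747256)
  = -0.332193 / -0.291347 ≈ 1.140197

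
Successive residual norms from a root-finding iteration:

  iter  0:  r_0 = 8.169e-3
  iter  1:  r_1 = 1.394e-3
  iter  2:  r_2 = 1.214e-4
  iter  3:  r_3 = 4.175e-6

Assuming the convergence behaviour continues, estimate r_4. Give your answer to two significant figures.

First estimate the order: p ≈ ln(r_3/r_2) / ln(r_2/r_1) = ln(4.175e-6/1.214e-4)/ln(1.214e-4/1.394e-3) = ln(0.0343904)/ln(0.0870875) ≈ 1.3807.
Then r_4 ≈ r_3·(r_3/r_2)^p = 4.175e-6·(0.0343904)^1.3807 = 4.175e-6·0.00953364 ≈ 3.98e-08.

4.0e-8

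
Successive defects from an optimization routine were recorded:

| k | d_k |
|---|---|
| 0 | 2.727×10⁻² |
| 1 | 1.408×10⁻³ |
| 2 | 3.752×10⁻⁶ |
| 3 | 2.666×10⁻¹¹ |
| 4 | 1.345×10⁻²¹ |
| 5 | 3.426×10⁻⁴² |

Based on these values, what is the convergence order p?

Consecutive ratios: d_5/d_4 = 3.426×10⁻⁴²/1.345×10⁻²¹ = 2.54721e-21, d_4/d_3 = 1.345×10⁻²¹/2.666×10⁻¹¹ = 5.04501e-11.
p ≈ ln(2.54721e-21)/ln(5.04501e-11) = -47.4193/-23.7100 ≈ 2.00.
So the convergence is quadratic (order 2).

2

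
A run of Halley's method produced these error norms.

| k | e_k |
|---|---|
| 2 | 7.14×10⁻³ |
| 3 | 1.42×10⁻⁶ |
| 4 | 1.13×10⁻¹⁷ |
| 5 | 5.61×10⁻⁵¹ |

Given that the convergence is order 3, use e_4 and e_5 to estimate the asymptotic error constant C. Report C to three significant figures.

C ≈ e_5 / e_4^3
  = 5.61×10⁻⁵¹ / (1.13×10⁻¹⁷)^3
  = 5.61×10⁻⁵¹ / 1.4429e-51 ≈ 3.888

3.89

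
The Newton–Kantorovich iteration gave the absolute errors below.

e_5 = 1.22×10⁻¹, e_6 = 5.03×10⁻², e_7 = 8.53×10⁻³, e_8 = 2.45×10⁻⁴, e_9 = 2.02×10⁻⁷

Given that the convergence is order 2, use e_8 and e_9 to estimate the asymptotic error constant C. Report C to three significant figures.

3.37

C ≈ e_9 / e_8^2
  = 2.02×10⁻⁷ / (2.45×10⁻⁴)^2
  = 2.02×10⁻⁷ / 6.0025e-08 ≈ 3.3653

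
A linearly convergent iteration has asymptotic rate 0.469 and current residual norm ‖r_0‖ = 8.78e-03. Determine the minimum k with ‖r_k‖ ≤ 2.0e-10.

After k steps, ‖r_k‖ ≈ 8.78e-03·0.469^k.
Need 0.469^k ≤ 2.0e-10/8.78e-03 = 2.2779e-08.
k ≥ ln(2.2779e-08)/ln(0.469) = -17.5974/-0.75715 = 23.242.
Smallest integer k = 24.

24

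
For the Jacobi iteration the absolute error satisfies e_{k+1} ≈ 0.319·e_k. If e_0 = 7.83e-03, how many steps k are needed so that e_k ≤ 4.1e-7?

9

After k steps, e_k ≈ 7.83e-03·0.319^k.
Need 0.319^k ≤ 4.1e-7/7.83e-03 = 5.23627e-05.
k ≥ ln(5.23627e-05)/ln(0.319) = -9.8573/-1.14256 = 8.627.
Smallest integer k = 9.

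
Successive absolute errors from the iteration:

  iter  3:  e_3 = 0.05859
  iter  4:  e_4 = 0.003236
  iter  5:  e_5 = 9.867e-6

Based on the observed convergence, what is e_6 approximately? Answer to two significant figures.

First estimate the order: p ≈ ln(e_5/e_4) / ln(e_4/e_3) = ln(9.867e-6/0.003236)/ln(0.003236/0.05859) = ln(0.00304913)/ln(0.0552313) ≈ 2.0002.
Then e_6 ≈ e_5·(e_5/e_4)^p = 9.867e-6·(0.00304913)^2.0002 = 9.867e-6·9.28643e-06 ≈ 9.163e-11.

9.2e-11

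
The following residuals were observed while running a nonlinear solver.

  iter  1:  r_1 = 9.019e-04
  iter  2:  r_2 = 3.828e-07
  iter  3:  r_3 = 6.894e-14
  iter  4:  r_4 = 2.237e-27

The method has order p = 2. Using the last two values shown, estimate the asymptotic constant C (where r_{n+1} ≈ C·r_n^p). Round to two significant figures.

0.47

C ≈ r_4 / r_3^2
  = 2.237e-27 / (6.894e-14)^2
  = 2.237e-27 / 4.75272e-27 ≈ 0.47068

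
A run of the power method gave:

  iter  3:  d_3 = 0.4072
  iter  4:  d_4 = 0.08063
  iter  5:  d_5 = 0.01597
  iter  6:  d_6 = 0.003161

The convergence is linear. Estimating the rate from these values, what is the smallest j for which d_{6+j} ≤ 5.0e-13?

14

Rate ρ ≈ d_6/d_5 = 0.003161/0.01597 = 0.1979.
After j more steps, d_{6+j} ≈ 0.003161·ρ^j; need ρ^j ≤ 5.0e-13/0.003161 = 1.58178e-10.
j ≥ ln(1.58178e-10)/ln(0.1979) = -22.5673/-1.61999 = 13.931.
So 14 more iterations are needed.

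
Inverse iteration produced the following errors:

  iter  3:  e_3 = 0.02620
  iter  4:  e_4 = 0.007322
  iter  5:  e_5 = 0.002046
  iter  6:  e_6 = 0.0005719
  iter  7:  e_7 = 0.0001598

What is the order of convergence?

Consecutive ratios: e_7/e_6 = 0.0001598/0.0005719 = 0.279419, e_6/e_5 = 0.0005719/0.002046 = 0.279521.
p ≈ ln(0.279419)/ln(0.279521) = -1.2750/-1.2747 ≈ 1.00.
So the convergence is linear (order 1).

1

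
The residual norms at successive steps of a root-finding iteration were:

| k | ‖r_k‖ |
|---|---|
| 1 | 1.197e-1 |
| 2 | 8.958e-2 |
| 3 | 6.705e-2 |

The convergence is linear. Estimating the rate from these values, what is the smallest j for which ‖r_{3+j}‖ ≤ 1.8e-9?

61

Rate ρ ≈ ‖r_3‖/‖r_2‖ = 6.705e-2/8.958e-2 = 0.7485.
After j more steps, ‖r_{3+j}‖ ≈ 6.705e-2·ρ^j; need ρ^j ≤ 1.8e-9/6.705e-2 = 2.68456e-08.
j ≥ ln(2.68456e-08)/ln(0.7485) = -17.4332/-0.28968 = 60.181.
So 61 more iterations are needed.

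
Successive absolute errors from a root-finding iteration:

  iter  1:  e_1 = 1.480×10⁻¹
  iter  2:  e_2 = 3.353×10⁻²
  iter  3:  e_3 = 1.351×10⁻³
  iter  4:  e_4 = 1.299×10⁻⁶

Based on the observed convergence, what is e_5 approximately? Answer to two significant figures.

First estimate the order: p ≈ ln(e_4/e_3) / ln(e_3/e_2) = ln(1.299×10⁻⁶/1.351×10⁻³)/ln(1.351×10⁻³/3.353×10⁻²) = ln(0.00096151)/ln(0.0402923) ≈ 2.1631.
Then e_5 ≈ e_4·(e_4/e_3)^p = 1.299×10⁻⁶·(0.00096151)^2.1631 = 1.299×10⁻⁶·2.97733e-07 ≈ 3.868e-13.

3.9e-13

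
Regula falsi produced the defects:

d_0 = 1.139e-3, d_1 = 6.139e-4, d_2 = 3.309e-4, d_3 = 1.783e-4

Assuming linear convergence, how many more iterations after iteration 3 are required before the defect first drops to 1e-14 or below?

39

Rate ρ ≈ d_3/d_2 = 1.783e-4/3.309e-4 = 0.5388.
After j more steps, d_{3+j} ≈ 1.783e-4·ρ^j; need ρ^j ≤ 1e-14/1.783e-4 = 5.60852e-11.
j ≥ ln(5.60852e-11)/ln(0.5388) = -23.6041/-0.61841 = 38.169.
So 39 more iterations are needed.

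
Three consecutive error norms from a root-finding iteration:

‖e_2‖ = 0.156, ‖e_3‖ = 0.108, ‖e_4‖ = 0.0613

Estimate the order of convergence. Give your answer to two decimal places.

1.54

p ≈ ln(‖e_4‖/‖e_3‖) / ln(‖e_3‖/‖e_2‖)
  = ln(0.0613/0.108) / ln(0.108/0.156)
  = ln(0.567593) / ln(0.692308)
  = -0.56635 / -0.36772 ≈ 1.54017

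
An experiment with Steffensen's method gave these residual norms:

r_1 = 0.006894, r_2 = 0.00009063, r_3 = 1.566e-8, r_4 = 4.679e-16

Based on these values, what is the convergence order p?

Consecutive ratios: r_4/r_3 = 4.679e-16/1.566e-8 = 2.98787e-08, r_3/r_2 = 1.566e-8/0.00009063 = 0.00017279.
p ≈ ln(2.98787e-08)/ln(0.00017279) = -17.3261/-8.6634 ≈ 2.00.
So the convergence is quadratic (order 2).

2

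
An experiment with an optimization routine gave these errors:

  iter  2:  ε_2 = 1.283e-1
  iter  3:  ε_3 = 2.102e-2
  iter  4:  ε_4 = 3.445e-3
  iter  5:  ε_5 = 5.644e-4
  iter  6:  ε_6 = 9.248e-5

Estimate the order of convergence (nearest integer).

Consecutive ratios: ε_6/ε_5 = 9.248e-5/5.644e-4 = 0.163855, ε_5/ε_4 = 5.644e-4/3.445e-3 = 0.163832.
p ≈ ln(0.163855)/ln(0.163832) = -1.8088/-1.8089 ≈ 1.00.
So the convergence is linear (order 1).

1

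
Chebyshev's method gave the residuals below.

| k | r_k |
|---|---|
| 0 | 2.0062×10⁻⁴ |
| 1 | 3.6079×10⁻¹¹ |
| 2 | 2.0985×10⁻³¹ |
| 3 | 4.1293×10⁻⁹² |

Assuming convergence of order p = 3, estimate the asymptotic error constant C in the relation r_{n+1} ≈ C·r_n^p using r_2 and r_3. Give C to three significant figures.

4.47

C ≈ r_3 / r_2^3
  = 4.1293×10⁻⁹² / (2.0985×10⁻³¹)^3
  = 4.1293×10⁻⁹² / 9.24117e-93 ≈ 4.4684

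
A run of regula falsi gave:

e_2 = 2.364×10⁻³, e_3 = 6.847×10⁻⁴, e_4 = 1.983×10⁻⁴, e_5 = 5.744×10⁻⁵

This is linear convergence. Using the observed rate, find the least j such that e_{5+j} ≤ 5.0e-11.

12

Rate ρ ≈ e_5/e_4 = 5.744×10⁻⁵/1.983×10⁻⁴ = 0.2897.
After j more steps, e_{5+j} ≈ 5.744×10⁻⁵·ρ^j; need ρ^j ≤ 5.0e-11/5.744×10⁻⁵ = 8.70474e-07.
j ≥ ln(8.70474e-07)/ln(0.2897) = -13.9542/-1.23891 = 11.263.
So 12 more iterations are needed.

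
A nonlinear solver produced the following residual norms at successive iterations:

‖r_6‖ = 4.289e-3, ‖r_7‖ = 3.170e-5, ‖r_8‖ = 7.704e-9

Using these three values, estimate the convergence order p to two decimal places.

p ≈ ln(‖r_8‖/‖r_7‖) / ln(‖r_7‖/‖r_6‖)
  = ln(7.704e-9/3.170e-5) / ln(3.170e-5/4.289e-3)
  = ln(0.000243028) / ln(0.007391)
  = -8.32233 / -4.90749 ≈ 1.69584

1.70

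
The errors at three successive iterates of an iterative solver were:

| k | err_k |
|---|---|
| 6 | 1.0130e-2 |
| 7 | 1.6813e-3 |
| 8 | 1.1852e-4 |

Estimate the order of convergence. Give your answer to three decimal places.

p ≈ ln(err_8/err_7) / ln(err_7/err_6)
  = ln(1.1852e-4/1.6813e-3) / ln(1.6813e-3/1.0130e-2)
  = ln(0.0704931) / ln(0.165972)
  = -2.652240 / -1.795936 ≈ 1.476801

1.477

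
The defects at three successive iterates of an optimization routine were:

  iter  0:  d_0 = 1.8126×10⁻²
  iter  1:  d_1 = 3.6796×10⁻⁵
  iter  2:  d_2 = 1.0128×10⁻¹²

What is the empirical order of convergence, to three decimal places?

2.808

p ≈ ln(d_2/d_1) / ln(d_1/d_0)
  = ln(1.0128×10⁻¹²/3.6796×10⁻⁵) / ln(3.6796×10⁻⁵/1.8126×10⁻²)
  = ln(2.75247e-08) / ln(0.00203001)
  = -17.408182 / -6.199715 ≈ 2.807900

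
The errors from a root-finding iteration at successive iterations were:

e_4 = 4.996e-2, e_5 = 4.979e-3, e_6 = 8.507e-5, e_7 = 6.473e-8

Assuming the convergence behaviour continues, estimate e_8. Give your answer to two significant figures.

2.0e-13

First estimate the order: p ≈ ln(e_7/e_6) / ln(e_6/e_5) = ln(6.473e-8/8.507e-5)/ln(8.507e-5/4.979e-3) = ln(0.000760903)/ln(0.0170858) ≈ 1.7646.
Then e_8 ≈ e_7·(e_7/e_6)^p = 6.473e-8·(0.000760903)^1.7646 = 6.473e-8·3.13902e-06 ≈ 2.032e-13.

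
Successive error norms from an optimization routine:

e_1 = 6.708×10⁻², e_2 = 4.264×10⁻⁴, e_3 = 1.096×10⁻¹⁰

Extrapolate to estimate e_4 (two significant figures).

First estimate the order: p ≈ ln(e_3/e_2) / ln(e_2/e_1) = ln(1.096×10⁻¹⁰/4.264×10⁻⁴)/ln(4.264×10⁻⁴/6.708×10⁻²) = ln(2.57036e-07)/ln(0.00635659) ≈ 2.9999.
Then e_4 ≈ e_3·(e_3/e_2)^p = 1.096×10⁻¹⁰·(2.57036e-07)^2.9999 = 1.096×10⁻¹⁰·1.70075e-20 ≈ 1.864e-30.

1.9e-30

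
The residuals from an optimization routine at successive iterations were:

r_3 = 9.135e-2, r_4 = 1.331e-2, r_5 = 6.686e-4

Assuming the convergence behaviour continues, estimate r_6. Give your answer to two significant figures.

6.4e-6

First estimate the order: p ≈ ln(r_5/r_4) / ln(r_4/r_3) = ln(6.686e-4/1.331e-2)/ln(1.331e-2/9.135e-2) = ln(0.0502329)/ln(0.145703) ≈ 1.5529.
Then r_6 ≈ r_5·(r_5/r_4)^p = 6.686e-4·(0.0502329)^1.5529 = 6.686e-4·0.00961091 ≈ 6.426e-06.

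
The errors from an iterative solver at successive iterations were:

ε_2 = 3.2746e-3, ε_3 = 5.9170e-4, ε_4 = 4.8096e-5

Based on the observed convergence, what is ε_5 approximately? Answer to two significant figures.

1.2e-6

First estimate the order: p ≈ ln(ε_4/ε_3) / ln(ε_3/ε_2) = ln(4.8096e-5/5.9170e-4)/ln(5.9170e-4/3.2746e-3) = ln(0.0812844)/ln(0.180694) ≈ 1.4669.
Then ε_5 ≈ ε_4·(ε_4/ε_3)^p = 4.8096e-5·(0.0812844)^1.4669 = 4.8096e-5·0.025182 ≈ 1.211e-06.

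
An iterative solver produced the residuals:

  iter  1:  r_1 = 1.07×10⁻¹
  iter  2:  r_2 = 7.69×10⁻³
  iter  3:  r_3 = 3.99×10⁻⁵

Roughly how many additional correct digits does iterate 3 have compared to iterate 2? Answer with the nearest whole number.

2

Digits gained ≈ log₁₀(r_2/r_3) = log₁₀(7.69×10⁻³/3.99×10⁻⁵) = log₁₀(192.732) ≈ 2.285.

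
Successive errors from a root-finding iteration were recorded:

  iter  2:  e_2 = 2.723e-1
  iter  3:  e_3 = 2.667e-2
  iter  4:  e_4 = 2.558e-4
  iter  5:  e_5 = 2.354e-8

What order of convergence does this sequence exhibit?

2

Consecutive ratios: e_5/e_4 = 2.354e-8/2.558e-4 = 9.2025e-05, e_4/e_3 = 2.558e-4/2.667e-2 = 0.0095913.
p ≈ ln(9.2025e-05)/ln(0.0095913) = -9.2935/-4.6469 ≈ 2.00.
So the convergence is quadratic (order 2).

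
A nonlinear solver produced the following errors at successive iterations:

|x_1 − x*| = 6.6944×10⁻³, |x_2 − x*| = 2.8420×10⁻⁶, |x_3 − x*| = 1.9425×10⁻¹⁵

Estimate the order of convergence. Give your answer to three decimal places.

2.718

p ≈ ln(|x_3 − x*|/|x_2 − x*|) / ln(|x_2 − x*|/|x_1 − x*|)
  = ln(1.9425×10⁻¹⁵/2.8420×10⁻⁶) / ln(2.8420×10⁻⁶/6.6944×10⁻³)
  = ln(6.83498e-10) / ln(0.000424534)
  = -21.103797 / -7.764518 ≈ 2.717979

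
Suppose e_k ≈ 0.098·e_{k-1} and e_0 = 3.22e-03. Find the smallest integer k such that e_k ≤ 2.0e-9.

7

After k steps, e_k ≈ 3.22e-03·0.098^k.
Need 0.098^k ≤ 2.0e-9/3.22e-03 = 6.21118e-07.
k ≥ ln(6.21118e-07)/ln(0.098) = -14.2917/-2.32279 = 6.153.
Smallest integer k = 7.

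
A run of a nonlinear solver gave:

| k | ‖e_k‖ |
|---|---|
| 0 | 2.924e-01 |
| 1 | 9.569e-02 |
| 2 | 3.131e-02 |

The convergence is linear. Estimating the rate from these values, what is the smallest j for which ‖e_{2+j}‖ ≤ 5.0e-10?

Rate ρ ≈ ‖e_2‖/‖e_1‖ = 3.131e-02/9.569e-02 = 0.3272.
After j more steps, ‖e_{2+j}‖ ≈ 3.131e-02·ρ^j; need ρ^j ≤ 5.0e-10/3.131e-02 = 1.59693e-08.
j ≥ ln(1.59693e-08)/ln(0.3272) = -17.9526/-1.11718 = 16.070.
So 17 more iterations are needed.

17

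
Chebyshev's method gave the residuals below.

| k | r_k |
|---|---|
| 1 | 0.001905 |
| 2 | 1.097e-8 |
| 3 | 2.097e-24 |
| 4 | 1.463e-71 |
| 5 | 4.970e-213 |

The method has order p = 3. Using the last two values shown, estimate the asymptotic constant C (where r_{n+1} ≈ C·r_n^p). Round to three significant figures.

C ≈ r_5 / r_4^3
  = 4.970e-213 / (1.463e-71)^3
  = 4.970e-213 / 3.13136e-213 ≈ 1.5872

1.59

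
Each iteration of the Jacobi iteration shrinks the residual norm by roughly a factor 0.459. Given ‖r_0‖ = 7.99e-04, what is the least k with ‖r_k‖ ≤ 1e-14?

After k steps, ‖r_k‖ ≈ 7.99e-04·0.459^k.
Need 0.459^k ≤ 1e-14/7.99e-04 = 1.25156e-11.
k ≥ ln(1.25156e-11)/ln(0.459) = -25.1040/-0.77871 = 32.238.
Smallest integer k = 33.

33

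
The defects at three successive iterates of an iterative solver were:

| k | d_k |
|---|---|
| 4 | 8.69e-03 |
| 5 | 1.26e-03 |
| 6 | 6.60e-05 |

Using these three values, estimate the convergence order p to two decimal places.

p ≈ ln(d_6/d_5) / ln(d_5/d_4)
  = ln(6.60e-05/1.26e-03) / ln(1.26e-03/8.69e-03)
  = ln(0.052381) / ln(0.144994)
  = -2.94921 / -1.93106 ≈ 1.52725

1.53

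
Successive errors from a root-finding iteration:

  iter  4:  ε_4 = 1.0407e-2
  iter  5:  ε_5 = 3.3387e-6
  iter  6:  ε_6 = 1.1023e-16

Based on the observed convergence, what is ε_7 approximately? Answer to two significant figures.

4.0e-48

First estimate the order: p ≈ ln(ε_6/ε_5) / ln(ε_5/ε_4) = ln(1.1023e-16/3.3387e-6)/ln(3.3387e-6/1.0407e-2) = ln(3.30158e-11)/ln(0.000320813) ≈ 3.0000.
Then ε_7 ≈ ε_6·(ε_6/ε_5)^p = 1.1023e-16·(3.30158e-11)^3.0000 = 1.1023e-16·3.59886e-32 ≈ 3.967e-48.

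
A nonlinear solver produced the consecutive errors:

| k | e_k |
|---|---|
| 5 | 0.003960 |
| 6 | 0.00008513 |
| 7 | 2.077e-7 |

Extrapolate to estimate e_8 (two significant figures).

1.7e-11

First estimate the order: p ≈ ln(e_7/e_6) / ln(e_6/e_5) = ln(2.077e-7/0.00008513)/ln(0.00008513/0.003960) = ln(0.0024398)/ln(0.0214975) ≈ 1.5667.
Then e_8 ≈ e_7·(e_7/e_6)^p = 2.077e-7·(0.0024398)^1.5667 = 2.077e-7·8.06804e-05 ≈ 1.676e-11.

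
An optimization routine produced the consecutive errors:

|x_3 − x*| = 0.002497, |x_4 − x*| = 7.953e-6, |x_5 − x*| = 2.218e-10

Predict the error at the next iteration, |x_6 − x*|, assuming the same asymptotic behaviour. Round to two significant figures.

1.1e-18

First estimate the order: p ≈ ln(|x_5 − x*|/|x_4 − x*|) / ln(|x_4 − x*|/|x_3 − x*|) = ln(2.218e-10/7.953e-6)/ln(7.953e-6/0.002497) = ln(2.78888e-05)/ln(0.00318502) ≈ 1.8241.
Then |x_6 − x*| ≈ |x_5 − x*|·(|x_5 − x*|/|x_4 − x*|)^p = 2.218e-10·(2.78888e-05)^1.8241 = 2.218e-10·4.92049e-09 ≈ 1.091e-18.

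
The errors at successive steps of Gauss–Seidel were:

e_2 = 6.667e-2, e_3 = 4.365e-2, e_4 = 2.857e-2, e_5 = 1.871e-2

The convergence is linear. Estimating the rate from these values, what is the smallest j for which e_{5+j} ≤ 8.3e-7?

Rate ρ ≈ e_5/e_4 = 1.871e-2/2.857e-2 = 0.6549.
After j more steps, e_{5+j} ≈ 1.871e-2·ρ^j; need ρ^j ≤ 8.3e-7/1.871e-2 = 4.43613e-05.
j ≥ ln(4.43613e-05)/ln(0.6549) = -10.0231/-0.42327 = 23.680.
So 24 more iterations are needed.

24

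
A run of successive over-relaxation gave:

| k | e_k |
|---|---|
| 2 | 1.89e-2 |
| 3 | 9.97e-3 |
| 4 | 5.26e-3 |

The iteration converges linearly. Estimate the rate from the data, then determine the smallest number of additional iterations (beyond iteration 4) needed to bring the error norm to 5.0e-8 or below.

Rate ρ ≈ e_4/e_3 = 5.26e-3/9.97e-3 = 0.5276.
After j more steps, e_{4+j} ≈ 5.26e-3·ρ^j; need ρ^j ≤ 5.0e-8/5.26e-3 = 9.5057e-06.
j ≥ ln(9.5057e-06)/ln(0.5276) = -11.5636/-0.63942 = 18.085.
So 19 more iterations are needed.

19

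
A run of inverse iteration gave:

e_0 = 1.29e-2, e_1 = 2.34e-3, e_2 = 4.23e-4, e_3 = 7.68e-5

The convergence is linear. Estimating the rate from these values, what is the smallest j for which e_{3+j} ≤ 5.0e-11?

Rate ρ ≈ e_3/e_2 = 7.68e-5/4.23e-4 = 0.1816.
After j more steps, e_{3+j} ≈ 7.68e-5·ρ^j; need ρ^j ≤ 5.0e-11/7.68e-5 = 6.51042e-07.
j ≥ ln(6.51042e-07)/ln(0.1816) = -14.2447/-1.70595 = 8.350.
So 9 more iterations are needed.

9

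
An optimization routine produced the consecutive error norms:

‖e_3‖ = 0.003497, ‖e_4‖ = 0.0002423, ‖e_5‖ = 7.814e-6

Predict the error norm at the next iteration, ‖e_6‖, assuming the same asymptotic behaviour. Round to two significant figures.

9.4e-8

First estimate the order: p ≈ ln(‖e_5‖/‖e_4‖) / ln(‖e_4‖/‖e_3‖) = ln(7.814e-6/0.0002423)/ln(0.0002423/0.003497) = ln(0.0322493)/ln(0.069288) ≈ 1.2865.
Then ‖e_6‖ ≈ ‖e_5‖·(‖e_5‖/‖e_4‖)^p = 7.814e-6·(0.0322493)^1.2865 = 7.814e-6·0.0120562 ≈ 9.421e-08.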